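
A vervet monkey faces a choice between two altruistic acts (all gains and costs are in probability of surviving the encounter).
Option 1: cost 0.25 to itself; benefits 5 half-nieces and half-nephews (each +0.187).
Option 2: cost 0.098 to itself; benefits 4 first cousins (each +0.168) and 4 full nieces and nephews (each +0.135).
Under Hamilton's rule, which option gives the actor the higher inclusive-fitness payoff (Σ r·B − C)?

Option 1: r to a half-niece or half-nephew = 0.125.
Option 1: Σ r·B − C = (5·0.125·0.187) − 0.25 = -0.133125.
Option 2: r to a first cousin = 0.125.
Option 2: r to a full niece or nephew = 0.25.
Option 2: Σ r·B − C = (4·0.125·0.168 + 4·0.25·0.135) − 0.098 = 0.121.
Option 2 has the higher net inclusive-fitness payoff.

Option 2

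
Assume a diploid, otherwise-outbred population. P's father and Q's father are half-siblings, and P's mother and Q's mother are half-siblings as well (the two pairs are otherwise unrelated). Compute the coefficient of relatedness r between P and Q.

Independent pedigree routes through distinct common ancestors add.
P and Q are related in two ways: half first cousins through their fathers (r = 1/16) and half first cousins through their mothers (r = 1/16).
r = 1/16 + 1/16 = 0.125.

0.125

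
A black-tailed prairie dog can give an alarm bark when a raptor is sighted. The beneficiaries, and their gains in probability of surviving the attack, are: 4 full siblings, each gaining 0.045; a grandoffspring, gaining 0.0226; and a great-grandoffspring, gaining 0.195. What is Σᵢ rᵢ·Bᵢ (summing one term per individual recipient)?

0.120025

r to a full sibling = 1/2 (full sibs share both parents — two paths of length 2: r = 2·(1/2)^2 = 1/2).
r to a grandoffspring = 0.25 (two parent–offspring links: r = (1/2)^2 = 1/4).
r to a great-grandoffspring = 1/8 (three parent–offspring links: r = (1/2)^3 = 1/8).
Summing one r·B term per recipient: 4·0.5·0.045 + 1·0.25·0.0226 + 1·0.125·0.195 = 0.120025.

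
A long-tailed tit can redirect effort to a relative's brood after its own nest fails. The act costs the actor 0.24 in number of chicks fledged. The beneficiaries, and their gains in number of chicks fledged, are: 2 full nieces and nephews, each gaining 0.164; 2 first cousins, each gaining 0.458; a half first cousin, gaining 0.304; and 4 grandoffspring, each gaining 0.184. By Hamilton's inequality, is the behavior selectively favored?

Hamilton's rule: the trait is favored when the sum of r·B over every recipient exceeds the actor's cost C.
r to a full niece or nephew = 1/4 (full aunt/uncle↔niece/nephew: two paths of length 3 through the shared grandparent pair: r = 2·(1/2)^3 = 1/4).
r to a first cousin = 0.125 (first cousins share one grandparent pair — two paths of length 4: r = 2·(1/2)^4 = 1/8).
r to a half first cousin = 0.0625 (half first cousins share one grandparent — one path of length 4: r = (1/2)^4 = 1/16).
r to a grandoffspring = 1/4 (two parent–offspring links: r = (1/2)^2 = 1/4).
Summing one r·B term per recipient: 2·0.25·0.164 + 2·0.125·0.458 + 1·0.0625·0.304 + 4·0.25·0.184 = 0.3995.
0.3995 > 0.24: the indirect benefit exceeds the cost.

Yes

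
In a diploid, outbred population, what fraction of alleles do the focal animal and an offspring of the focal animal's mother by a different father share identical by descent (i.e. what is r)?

Each parent–offspring link contributes a factor of 1/2, and independent paths through distinct common ancestors add.
Half-sibs share one parent — one path of length 2: r = (1/2)^2 = 1/4.

0.25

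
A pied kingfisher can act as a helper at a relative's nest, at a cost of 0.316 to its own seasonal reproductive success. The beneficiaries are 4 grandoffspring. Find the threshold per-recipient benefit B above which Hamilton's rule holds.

0.316

r to a grandoffspring = 1/4 (two parent–offspring links: r = (1/2)^2 = 1/4).
Hamilton's rule with n recipients of equal r: n·r·B > C, so B > C/(n·r) = 0.316/(4·0.25) = 0.316.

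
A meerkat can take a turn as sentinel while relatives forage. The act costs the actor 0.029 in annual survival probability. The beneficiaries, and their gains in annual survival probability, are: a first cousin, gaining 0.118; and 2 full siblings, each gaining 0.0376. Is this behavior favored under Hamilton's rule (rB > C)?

Yes

Hamilton's rule: the trait is favored when the sum of r·B over every recipient exceeds the actor's cost C.
r to a first cousin = 1/8 (first cousins share one grandparent pair — two paths of length 4: r = 2·(1/2)^4 = 1/8).
r to a full sibling = 1/2 (full sibs share both parents — two paths of length 2: r = 2·(1/2)^2 = 1/2).
Summing one r·B term per recipient: 1·0.125·0.118 + 2·0.5·0.0376 = 0.05235.
0.05235 > 0.029: the indirect benefit exceeds the cost.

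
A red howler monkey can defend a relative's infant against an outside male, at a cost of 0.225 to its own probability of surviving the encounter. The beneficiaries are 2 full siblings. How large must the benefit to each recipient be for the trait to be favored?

0.225

r to a full sibling = 1/2 (full sibs share both parents — two paths of length 2: r = 2·(1/2)^2 = 1/2).
Hamilton's rule with n recipients of equal r: n·r·B > C, so B > C/(n·r) = 0.225/(2·0.5) = 0.225.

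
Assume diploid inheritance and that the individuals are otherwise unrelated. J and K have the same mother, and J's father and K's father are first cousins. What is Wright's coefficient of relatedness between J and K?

0.28125

Wright's path rule: contributions from independent ancestry routes add.
J and K are related in two ways: half-sibs through their shared mother (r = 1/4) and second cousins through their fathers (r = 1/32).
r = 1/4 + 1/32 = 0.28125.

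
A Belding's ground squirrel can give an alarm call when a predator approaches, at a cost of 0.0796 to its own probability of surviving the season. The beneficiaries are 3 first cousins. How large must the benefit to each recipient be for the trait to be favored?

0.2123

r to a first cousin = 1/8 (first cousins share one grandparent pair — two paths of length 4: r = 2·(1/2)^4 = 1/8).
Hamilton's rule with n recipients of equal r: n·r·B > C, so B > C/(n·r) = 0.0796/(3·0.125) = 0.2123.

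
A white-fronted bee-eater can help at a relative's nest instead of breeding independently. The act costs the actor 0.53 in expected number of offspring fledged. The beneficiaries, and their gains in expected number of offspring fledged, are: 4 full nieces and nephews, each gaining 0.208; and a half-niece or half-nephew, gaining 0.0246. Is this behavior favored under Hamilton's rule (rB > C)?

Hamilton's rule: the trait is favored when the sum of r·B over every recipient exceeds the actor's cost C.
r to a full niece or nephew = 1/4 (full aunt/uncle↔niece/nephew: two paths of length 3 through the shared grandparent pair: r = 2·(1/2)^3 = 1/4).
r to a half-niece or half-nephew = 0.125 (half-aunt/uncle↔niece/nephew: one path of length 3: r = (1/2)^3 = 1/8).
Summing one r·B term per recipient: 4·0.25·0.208 + 1·0.125·0.0246 = 0.211075.
0.211075 < 0.53: the indirect benefit is less than the cost.

No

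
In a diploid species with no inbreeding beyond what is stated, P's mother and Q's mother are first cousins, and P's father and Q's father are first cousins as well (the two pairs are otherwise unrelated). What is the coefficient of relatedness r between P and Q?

0.0625

Relatedness sums over independent paths through distinct common ancestors.
P and Q are related in two ways: second cousins through their mothers (r = 1/32) and second cousins through their fathers (r = 1/32).
r = 1/32 + 1/32 = 1/16 = 0.0625.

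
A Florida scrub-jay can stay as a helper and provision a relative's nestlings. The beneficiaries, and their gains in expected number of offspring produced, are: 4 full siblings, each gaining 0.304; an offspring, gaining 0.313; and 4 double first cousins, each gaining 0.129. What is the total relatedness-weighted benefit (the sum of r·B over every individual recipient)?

0.8935

r to a full sibling = 1/2 (full sibs share both parents — two paths of length 2: r = 2·(1/2)^2 = 1/2).
r to an offspring = 1/2 (one parent–offspring link: r = (1/2)^1 = 1/2).
r to a double first cousin = 0.25 (double first cousins share both grandparent pairs — four paths of length 4: r = 4·(1/2)^4 = 1/4).
Summing one r·B term per recipient: 4·0.5·0.304 + 1·0.5·0.313 + 4·0.25·0.129 = 0.8935.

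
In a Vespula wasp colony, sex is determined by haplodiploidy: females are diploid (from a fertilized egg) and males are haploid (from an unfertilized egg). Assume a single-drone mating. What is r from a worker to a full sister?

Haplodiploid full sisters inherit their father's entire haploid genome identically (contributing 1/2) and on average half of their mother's contribution (1/2 · 1/2 = 1/4); r = 1/2 + 1/4 = 3/4.

0.75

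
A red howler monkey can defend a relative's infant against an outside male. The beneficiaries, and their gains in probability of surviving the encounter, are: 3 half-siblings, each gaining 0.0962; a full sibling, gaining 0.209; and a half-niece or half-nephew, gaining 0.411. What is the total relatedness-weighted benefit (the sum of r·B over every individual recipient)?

0.228025

r to a half-sibling = 1/4 (half-sibs share one parent — one path of length 2: r = (1/2)^2 = 1/4).
r to a full sibling = 1/2 (full sibs share both parents — two paths of length 2: r = 2·(1/2)^2 = 1/2).
r to a half-niece or half-nephew = 0.125 (half-aunt/uncle↔niece/nephew: one path of length 3: r = (1/2)^3 = 1/8).
Summing one r·B term per recipient: 3·0.25·0.0962 + 1·0.5·0.209 + 1·0.125·0.411 = 0.228025.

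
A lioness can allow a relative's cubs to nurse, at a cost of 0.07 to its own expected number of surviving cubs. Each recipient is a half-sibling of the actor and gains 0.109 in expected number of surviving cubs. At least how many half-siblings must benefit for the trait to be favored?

r to a half-sibling = 1/4 (half-sibs share one parent — one path of length 2: r = (1/2)^2 = 1/4).
Hamilton's rule: n·r·B > C  ⇒  n > C/(r·B) = 0.07/(0.25·0.109) = 2.569.
The smallest integer exceeding 2.569 is 3.

3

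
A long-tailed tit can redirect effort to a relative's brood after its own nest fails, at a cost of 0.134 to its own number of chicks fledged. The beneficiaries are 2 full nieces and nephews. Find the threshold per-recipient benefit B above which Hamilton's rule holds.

r to a full niece or nephew = 1/4 (full aunt/uncle↔niece/nephew: two paths of length 3 through the shared grandparent pair: r = 2·(1/2)^3 = 1/4).
Hamilton's rule with n recipients of equal r: n·r·B > C, so B > C/(n·r) = 0.134/(2·0.25) = 0.268.

0.268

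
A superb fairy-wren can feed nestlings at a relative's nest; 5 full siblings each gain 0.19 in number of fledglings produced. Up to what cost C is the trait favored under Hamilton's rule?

0.475

r to a full sibling = 1/2 (full sibs share both parents — two paths of length 2: r = 2·(1/2)^2 = 1/2).
Hamilton's rule: n·r·B > C, so the trait is favored while C < n·r·B = 5·0.5·0.19 = 0.475.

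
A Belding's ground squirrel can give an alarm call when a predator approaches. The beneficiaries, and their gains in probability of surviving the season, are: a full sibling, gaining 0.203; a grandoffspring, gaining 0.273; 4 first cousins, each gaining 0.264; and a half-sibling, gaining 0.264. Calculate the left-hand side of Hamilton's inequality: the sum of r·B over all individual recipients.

0.36775

r to a full sibling = 1/2 (full sibs share both parents — two paths of length 2: r = 2·(1/2)^2 = 1/2).
r to a grandoffspring = 0.25 (two parent–offspring links: r = (1/2)^2 = 1/4).
r to a first cousin = 0.125 (first cousins share one grandparent pair — two paths of length 4: r = 2·(1/2)^4 = 1/8).
r to a half-sibling = 0.25 (half-sibs share one parent — one path of length 2: r = (1/2)^2 = 1/4).
Summing one r·B term per recipient: 1·0.5·0.203 + 1·0.25·0.273 + 4·0.125·0.264 + 1·0.25·0.264 = 0.36775.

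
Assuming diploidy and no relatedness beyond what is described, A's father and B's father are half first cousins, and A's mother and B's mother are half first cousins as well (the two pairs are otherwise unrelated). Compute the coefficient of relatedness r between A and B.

0.03125

With two independent routes of shared ancestry, r is the sum of the two contributions.
A and B are related in two ways: half second cousins through their fathers (r = 1/64) and half second cousins through their mothers (r = 1/64).
r = 1/64 + 1/64 = 1/32 = 0.03125.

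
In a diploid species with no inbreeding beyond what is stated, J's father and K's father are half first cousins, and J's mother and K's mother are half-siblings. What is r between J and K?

0.078125

Independent pedigree routes through distinct common ancestors add.
J and K are related in two ways: half second cousins through their fathers (r = 1/64) and half first cousins through their mothers (r = 1/16).
r = 1/64 + 1/16 = 5/64 = 0.078125.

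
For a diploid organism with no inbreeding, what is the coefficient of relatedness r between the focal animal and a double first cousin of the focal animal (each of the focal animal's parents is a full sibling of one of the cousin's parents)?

Each parent–offspring link contributes a factor of 1/2, and independent paths through distinct common ancestors add.
Double first cousins share both grandparent pairs — four paths of length 4: r = 4·(1/2)^4 = 1/4.

0.25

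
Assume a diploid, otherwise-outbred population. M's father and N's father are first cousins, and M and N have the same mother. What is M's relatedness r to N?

Independent pedigree routes through distinct common ancestors add.
M and N are related in two ways: second cousins through their fathers (r = 1/32) and half-sibs through their shared mother (r = 1/4).
r = 1/32 + 1/4 = 0.28125.

0.28125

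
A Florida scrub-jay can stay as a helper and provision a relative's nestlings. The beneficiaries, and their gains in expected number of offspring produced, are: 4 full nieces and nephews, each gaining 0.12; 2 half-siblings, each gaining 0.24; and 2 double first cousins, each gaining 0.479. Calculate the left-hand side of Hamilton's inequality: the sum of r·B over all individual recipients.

0.4795

r to a full niece or nephew = 0.25 (full aunt/uncle↔niece/nephew: two paths of length 3 through the shared grandparent pair: r = 2·(1/2)^3 = 1/4).
r to a half-sibling = 0.25 (half-sibs share one parent — one path of length 2: r = (1/2)^2 = 1/4).
r to a double first cousin = 0.25 (double first cousins share both grandparent pairs — four paths of length 4: r = 4·(1/2)^4 = 1/4).
Summing one r·B term per recipient: 4·0.25·0.12 + 2·0.25·0.24 + 2·0.25·0.479 = 0.4795.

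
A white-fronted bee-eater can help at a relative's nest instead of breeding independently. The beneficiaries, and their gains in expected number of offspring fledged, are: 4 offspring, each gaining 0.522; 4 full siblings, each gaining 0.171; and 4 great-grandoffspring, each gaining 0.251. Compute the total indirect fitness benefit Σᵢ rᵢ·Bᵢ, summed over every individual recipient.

1.5115

r to an offspring = 0.5 (one parent–offspring link: r = (1/2)^1 = 1/2).
r to a full sibling = 0.5 (full sibs share both parents — two paths of length 2: r = 2·(1/2)^2 = 1/2).
r to a great-grandoffspring = 0.125 (three parent–offspring links: r = (1/2)^3 = 1/8).
Summing one r·B term per recipient: 4·0.5·0.522 + 4·0.5·0.171 + 4·0.125·0.251 = 1.5115.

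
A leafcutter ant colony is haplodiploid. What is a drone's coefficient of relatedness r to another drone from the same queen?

0.5

Haploid brothers each carry a random half of the queen's diploid genome, so on average they share half: r = 1/2.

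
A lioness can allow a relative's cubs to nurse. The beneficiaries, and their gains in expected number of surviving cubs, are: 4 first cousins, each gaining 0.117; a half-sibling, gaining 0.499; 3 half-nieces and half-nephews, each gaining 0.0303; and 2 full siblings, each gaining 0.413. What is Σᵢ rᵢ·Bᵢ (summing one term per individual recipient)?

0.6076125

r to a first cousin = 0.125 (first cousins share one grandparent pair — two paths of length 4: r = 2·(1/2)^4 = 1/8).
r to a half-sibling = 0.25 (half-sibs share one parent — one path of length 2: r = (1/2)^2 = 1/4).
r to a half-niece or half-nephew = 1/8 (half-aunt/uncle↔niece/nephew: one path of length 3: r = (1/2)^3 = 1/8).
r to a full sibling = 1/2 (full sibs share both parents — two paths of length 2: r = 2·(1/2)^2 = 1/2).
Summing one r·B term per recipient: 4·0.125·0.117 + 1·0.25·0.499 + 3·0.125·0.0303 + 2·0.5·0.413 = 0.6076125.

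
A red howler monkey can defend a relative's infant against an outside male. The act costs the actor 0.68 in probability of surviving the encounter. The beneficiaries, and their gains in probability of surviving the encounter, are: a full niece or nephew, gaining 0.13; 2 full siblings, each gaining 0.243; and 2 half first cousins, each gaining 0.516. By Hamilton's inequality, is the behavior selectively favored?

Hamilton's rule: the trait is favored when the sum of r·B over every recipient exceeds the actor's cost C.
r to a full niece or nephew = 1/4 (full aunt/uncle↔niece/nephew: two paths of length 3 through the shared grandparent pair: r = 2·(1/2)^3 = 1/4).
r to a full sibling = 1/2 (full sibs share both parents — two paths of length 2: r = 2·(1/2)^2 = 1/2).
r to a half first cousin = 0.0625 (half first cousins share one grandparent — one path of length 4: r = (1/2)^4 = 1/16).
Summing one r·B term per recipient: 1·0.25·0.13 + 2·0.5·0.243 + 2·0.0625·0.516 = 0.34.
0.34 < 0.68: the indirect benefit is less than the cost.

No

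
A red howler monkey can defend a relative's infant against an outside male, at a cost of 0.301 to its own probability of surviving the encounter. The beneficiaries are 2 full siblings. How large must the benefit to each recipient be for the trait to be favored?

0.301

r to a full sibling = 1/2 (full sibs share both parents — two paths of length 2: r = 2·(1/2)^2 = 1/2).
Hamilton's rule with n recipients of equal r: n·r·B > C, so B > C/(n·r) = 0.301/(2·0.5) = 0.301.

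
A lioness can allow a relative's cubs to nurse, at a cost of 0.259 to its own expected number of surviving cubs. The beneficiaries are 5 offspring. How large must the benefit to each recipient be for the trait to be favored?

r to an offspring = 1/2 (one parent–offspring link: r = (1/2)^1 = 1/2).
Hamilton's rule with n recipients of equal r: n·r·B > C, so B > C/(n·r) = 0.259/(5·0.5) = 0.1036.

0.1036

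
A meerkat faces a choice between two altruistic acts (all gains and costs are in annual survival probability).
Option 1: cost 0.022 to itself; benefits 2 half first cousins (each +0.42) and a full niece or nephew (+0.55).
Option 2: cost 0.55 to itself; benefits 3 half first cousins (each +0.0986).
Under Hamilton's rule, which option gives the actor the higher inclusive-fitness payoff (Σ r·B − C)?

Option 1: r to a half first cousin = 0.0625.
Option 1: r to a full niece or nephew = 0.25.
Option 1: Σ r·B − C = (2·0.0625·0.42 + 1·0.25·0.55) − 0.022 = 0.168.
Option 2: r to a half first cousin = 0.0625.
Option 2: Σ r·B − C = (3·0.0625·0.0986) − 0.55 = -0.5315125.
Option 1 has the higher net inclusive-fitness payoff.

Option 1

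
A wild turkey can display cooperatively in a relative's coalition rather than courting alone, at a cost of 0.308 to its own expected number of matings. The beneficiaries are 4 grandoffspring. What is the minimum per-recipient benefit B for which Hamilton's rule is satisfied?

0.308

r to a grandoffspring = 0.25 (two parent–offspring links: r = (1/2)^2 = 1/4).
Hamilton's rule with n recipients of equal r: n·r·B > C, so B > C/(n·r) = 0.308/(4·0.25) = 0.308.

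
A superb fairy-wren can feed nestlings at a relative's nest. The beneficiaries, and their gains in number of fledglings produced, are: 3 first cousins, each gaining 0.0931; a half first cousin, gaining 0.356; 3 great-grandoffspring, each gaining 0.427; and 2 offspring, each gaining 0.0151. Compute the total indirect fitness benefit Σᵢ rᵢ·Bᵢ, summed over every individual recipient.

0.2323875

r to a first cousin = 0.125 (first cousins share one grandparent pair — two paths of length 4: r = 2·(1/2)^4 = 1/8).
r to a half first cousin = 1/16 (half first cousins share one grandparent — one path of length 4: r = (1/2)^4 = 1/16).
r to a great-grandoffspring = 0.125 (three parent–offspring links: r = (1/2)^3 = 1/8).
r to an offspring = 0.5 (one parent–offspring link: r = (1/2)^1 = 1/2).
Summing one r·B term per recipient: 3·0.125·0.0931 + 1·0.0625·0.356 + 3·0.125·0.427 + 2·0.5·0.0151 = 0.2323875.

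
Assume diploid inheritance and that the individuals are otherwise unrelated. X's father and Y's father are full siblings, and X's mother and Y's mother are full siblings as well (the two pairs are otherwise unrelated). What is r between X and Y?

Independent pedigree routes through distinct common ancestors add.
X and Y are related in two ways: first cousins through their fathers (r = 1/8) and first cousins through their mothers (r = 1/8) — i.e. double first cousins.
r = 1/8 + 1/8 = 1/4 = 0.25.

0.25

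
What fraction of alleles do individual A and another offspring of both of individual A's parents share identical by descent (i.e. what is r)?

0.5

Each parent–offspring link contributes a factor of 1/2, and independent paths through distinct common ancestors add.
Full sibs share both parents — two paths of length 2: r = 2·(1/2)^2 = 1/2.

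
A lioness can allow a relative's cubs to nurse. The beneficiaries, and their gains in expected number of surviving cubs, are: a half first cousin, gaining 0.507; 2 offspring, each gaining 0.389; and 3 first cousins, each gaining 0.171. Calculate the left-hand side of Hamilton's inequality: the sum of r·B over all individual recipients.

0.4848125

r to a half first cousin = 1/16 (half first cousins share one grandparent — one path of length 4: r = (1/2)^4 = 1/16).
r to an offspring = 0.5 (one parent–offspring link: r = (1/2)^1 = 1/2).
r to a first cousin = 0.125 (first cousins share one grandparent pair — two paths of length 4: r = 2·(1/2)^4 = 1/8).
Summing one r·B term per recipient: 1·0.0625·0.507 + 2·0.5·0.389 + 3·0.125·0.171 = 0.4848125.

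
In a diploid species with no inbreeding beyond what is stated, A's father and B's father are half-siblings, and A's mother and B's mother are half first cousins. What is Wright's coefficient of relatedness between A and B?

0.078125

Independent pedigree routes through distinct common ancestors add.
A and B are related in two ways: half first cousins through their fathers (r = 1/16) and half second cousins through their mothers (r = 1/64).
r = 1/16 + 1/64 = 5/64 = 0.078125.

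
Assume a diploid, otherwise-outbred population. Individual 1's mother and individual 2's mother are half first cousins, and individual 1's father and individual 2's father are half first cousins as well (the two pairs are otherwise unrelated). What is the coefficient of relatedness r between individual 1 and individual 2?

Wright's path rule: contributions from independent ancestry routes add.
Individual 1 and individual 2 are related in two ways: half second cousins through their mothers (r = 1/64) and half second cousins through their fathers (r = 1/64).
r = 1/64 + 1/64 = 0.03125.

0.03125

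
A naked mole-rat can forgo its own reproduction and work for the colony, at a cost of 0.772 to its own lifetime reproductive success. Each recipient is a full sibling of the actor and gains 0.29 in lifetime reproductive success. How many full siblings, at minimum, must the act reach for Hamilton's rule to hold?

6

r to a full sibling = 1/2 (full sibs share both parents — two paths of length 2: r = 2·(1/2)^2 = 1/2).
Hamilton's rule: n·r·B > C  ⇒  n > C/(r·B) = 0.772/(0.5·0.29) = 5.324.
The smallest integer exceeding 5.324 is 6.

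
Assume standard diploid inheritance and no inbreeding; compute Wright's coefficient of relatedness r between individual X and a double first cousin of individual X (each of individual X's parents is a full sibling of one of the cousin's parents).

0.25

Each parent–offspring link contributes a factor of 1/2, and independent paths through distinct common ancestors add.
Double first cousins share both grandparent pairs — four paths of length 4: r = 4·(1/2)^4 = 1/4.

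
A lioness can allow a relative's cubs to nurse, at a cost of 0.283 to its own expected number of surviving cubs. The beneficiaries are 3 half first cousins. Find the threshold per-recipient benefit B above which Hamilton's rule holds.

1.5093

r to a half first cousin = 1/16 (half first cousins share one grandparent — one path of length 4: r = (1/2)^4 = 1/16).
Hamilton's rule with n recipients of equal r: n·r·B > C, so B > C/(n·r) = 0.283/(3·0.0625) = 1.5093.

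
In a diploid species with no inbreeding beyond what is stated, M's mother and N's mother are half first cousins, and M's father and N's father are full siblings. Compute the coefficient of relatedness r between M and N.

With two independent routes of shared ancestry, r is the sum of the two contributions.
M and N are related in two ways: half second cousins through their mothers (r = 1/64) and first cousins through their fathers (r = 1/8).
r = 1/64 + 1/8 = 0.140625.

0.140625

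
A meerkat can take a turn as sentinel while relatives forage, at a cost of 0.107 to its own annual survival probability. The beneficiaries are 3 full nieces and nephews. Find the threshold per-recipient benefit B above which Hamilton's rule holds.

0.1427

r to a full niece or nephew = 0.25 (full aunt/uncle↔niece/nephew: two paths of length 3 through the shared grandparent pair: r = 2·(1/2)^3 = 1/4).
Hamilton's rule with n recipients of equal r: n·r·B > C, so B > C/(n·r) = 0.107/(3·0.25) = 0.1427.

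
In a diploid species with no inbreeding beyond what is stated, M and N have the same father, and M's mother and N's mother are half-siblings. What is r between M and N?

Wright's path rule: contributions from independent ancestry routes add.
M and N are related in two ways: half-sibs through their shared father (r = 1/4) and half first cousins through their mothers (r = 1/16).
r = 1/4 + 1/16 = 0.3125.

0.3125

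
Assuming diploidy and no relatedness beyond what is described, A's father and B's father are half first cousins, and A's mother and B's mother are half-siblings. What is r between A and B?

0.078125

Wright's path rule: contributions from independent ancestry routes add.
A and B are related in two ways: half second cousins through their fathers (r = 1/64) and half first cousins through their mothers (r = 1/16).
r = 1/64 + 1/16 = 0.078125.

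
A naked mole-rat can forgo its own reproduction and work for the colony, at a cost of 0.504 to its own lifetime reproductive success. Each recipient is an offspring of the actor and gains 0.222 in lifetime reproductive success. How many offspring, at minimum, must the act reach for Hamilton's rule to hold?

5

r to an offspring = 1/2 (one parent–offspring link: r = (1/2)^1 = 1/2).
Hamilton's rule: n·r·B > C  ⇒  n > C/(r·B) = 0.504/(0.5·0.222) = 4.541.
The smallest integer exceeding 4.541 is 5.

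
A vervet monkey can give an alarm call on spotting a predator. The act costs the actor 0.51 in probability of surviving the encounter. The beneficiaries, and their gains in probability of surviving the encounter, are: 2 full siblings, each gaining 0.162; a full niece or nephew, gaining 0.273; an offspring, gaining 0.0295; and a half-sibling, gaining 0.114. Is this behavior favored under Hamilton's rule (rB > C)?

No

Hamilton's rule: the trait is favored when the sum of r·B over every recipient exceeds the actor's cost C.
r to a full sibling = 0.5 (full sibs share both parents — two paths of length 2: r = 2·(1/2)^2 = 1/2).
r to a full niece or nephew = 1/4 (full aunt/uncle↔niece/nephew: two paths of length 3 through the shared grandparent pair: r = 2·(1/2)^3 = 1/4).
r to an offspring = 0.5 (one parent–offspring link: r = (1/2)^1 = 1/2).
r to a half-sibling = 1/4 (half-sibs share one parent — one path of length 2: r = (1/2)^2 = 1/4).
Summing one r·B term per recipient: 2·0.5·0.162 + 1·0.25·0.273 + 1·0.5·0.0295 + 1·0.25·0.114 = 0.2735.
0.2735 < 0.51: the indirect benefit is less than the cost.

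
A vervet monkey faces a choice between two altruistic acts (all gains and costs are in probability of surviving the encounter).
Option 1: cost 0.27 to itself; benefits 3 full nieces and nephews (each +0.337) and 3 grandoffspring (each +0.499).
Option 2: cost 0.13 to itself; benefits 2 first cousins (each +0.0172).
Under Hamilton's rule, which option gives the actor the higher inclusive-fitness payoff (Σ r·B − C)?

Option 1

Option 1: r to a full niece or nephew = 0.25.
Option 1: r to a grandoffspring = 0.25.
Option 1: Σ r·B − C = (3·0.25·0.337 + 3·0.25·0.499) − 0.27 = 0.357.
Option 2: r to a first cousin = 0.125.
Option 2: Σ r·B − C = (2·0.125·0.0172) − 0.13 = -0.1257.
Option 1 has the higher net inclusive-fitness payoff.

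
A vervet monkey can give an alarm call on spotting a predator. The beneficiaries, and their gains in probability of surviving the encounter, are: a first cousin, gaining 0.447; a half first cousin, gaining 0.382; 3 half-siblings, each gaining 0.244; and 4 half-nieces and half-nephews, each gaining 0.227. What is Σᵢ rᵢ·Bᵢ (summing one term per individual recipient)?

r to a first cousin = 1/8 (first cousins share one grandparent pair — two paths of length 4: r = 2·(1/2)^4 = 1/8).
r to a half first cousin = 0.0625 (half first cousins share one grandparent — one path of length 4: r = (1/2)^4 = 1/16).
r to a half-sibling = 1/4 (half-sibs share one parent — one path of length 2: r = (1/2)^2 = 1/4).
r to a half-niece or half-nephew = 1/8 (half-aunt/uncle↔niece/nephew: one path of length 3: r = (1/2)^3 = 1/8).
Summing one r·B term per recipient: 1·0.125·0.447 + 1·0.0625·0.382 + 3·0.25·0.244 + 4·0.125·0.227 = 0.37625.

0.37625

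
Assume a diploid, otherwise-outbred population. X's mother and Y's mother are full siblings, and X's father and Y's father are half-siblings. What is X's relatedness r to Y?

0.1875

Independent pedigree routes through distinct common ancestors add.
X and Y are related in two ways: first cousins through their mothers (r = 1/8) and half first cousins through their fathers (r = 1/16).
r = 1/8 + 1/16 = 3/16 = 0.1875.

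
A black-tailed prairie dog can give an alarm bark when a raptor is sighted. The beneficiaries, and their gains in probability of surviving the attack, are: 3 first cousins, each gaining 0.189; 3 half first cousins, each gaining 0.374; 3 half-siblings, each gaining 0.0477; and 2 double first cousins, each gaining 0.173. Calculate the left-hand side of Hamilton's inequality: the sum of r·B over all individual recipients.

r to a first cousin = 1/8 (first cousins share one grandparent pair — two paths of length 4: r = 2·(1/2)^4 = 1/8).
r to a half first cousin = 1/16 (half first cousins share one grandparent — one path of length 4: r = (1/2)^4 = 1/16).
r to a half-sibling = 0.25 (half-sibs share one parent — one path of length 2: r = (1/2)^2 = 1/4).
r to a double first cousin = 1/4 (double first cousins share both grandparent pairs — four paths of length 4: r = 4·(1/2)^4 = 1/4).
Summing one r·B term per recipient: 3·0.125·0.189 + 3·0.0625·0.374 + 3·0.25·0.0477 + 2·0.25·0.173 = 0.263275.

0.263275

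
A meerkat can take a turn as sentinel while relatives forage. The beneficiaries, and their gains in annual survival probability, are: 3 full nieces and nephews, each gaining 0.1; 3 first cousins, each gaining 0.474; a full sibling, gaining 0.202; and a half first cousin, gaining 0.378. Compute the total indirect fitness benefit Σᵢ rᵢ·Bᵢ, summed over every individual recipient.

r to a full niece or nephew = 1/4 (full aunt/uncle↔niece/nephew: two paths of length 3 through the shared grandparent pair: r = 2·(1/2)^3 = 1/4).
r to a first cousin = 0.125 (first cousins share one grandparent pair — two paths of length 4: r = 2·(1/2)^4 = 1/8).
r to a full sibling = 0.5 (full sibs share both parents — two paths of length 2: r = 2·(1/2)^2 = 1/2).
r to a half first cousin = 0.0625 (half first cousins share one grandparent — one path of length 4: r = (1/2)^4 = 1/16).
Summing one r·B term per recipient: 3·0.25·0.1 + 3·0.125·0.474 + 1·0.5·0.202 + 1·0.0625·0.378 = 0.377375.

0.377375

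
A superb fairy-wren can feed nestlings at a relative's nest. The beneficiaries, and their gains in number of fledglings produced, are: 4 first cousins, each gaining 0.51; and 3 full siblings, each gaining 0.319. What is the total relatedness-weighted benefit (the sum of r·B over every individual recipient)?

0.7335

r to a first cousin = 1/8 (first cousins share one grandparent pair — two paths of length 4: r = 2·(1/2)^4 = 1/8).
r to a full sibling = 1/2 (full sibs share both parents — two paths of length 2: r = 2·(1/2)^2 = 1/2).
Summing one r·B term per recipient: 4·0.125·0.51 + 3·0.5·0.319 = 0.7335.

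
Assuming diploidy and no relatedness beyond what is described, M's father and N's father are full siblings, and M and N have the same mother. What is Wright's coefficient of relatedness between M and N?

Relatedness sums over independent paths through distinct common ancestors.
M and N are related in two ways: first cousins through their fathers (r = 1/8) and half-sibs through their shared mother (r = 1/4).
r = 1/8 + 1/4 = 3/8 = 0.375.

0.375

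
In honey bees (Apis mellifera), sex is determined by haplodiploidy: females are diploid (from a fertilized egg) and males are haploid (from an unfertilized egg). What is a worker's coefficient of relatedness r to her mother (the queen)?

One meiotic link between diploid queen and diploid daughter: r = 1/2.

0.5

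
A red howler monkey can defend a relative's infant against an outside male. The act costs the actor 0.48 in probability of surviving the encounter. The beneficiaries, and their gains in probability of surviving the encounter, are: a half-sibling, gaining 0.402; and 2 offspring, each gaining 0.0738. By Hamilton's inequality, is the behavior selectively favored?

Hamilton's rule: the trait is favored when the sum of r·B over every recipient exceeds the actor's cost C.
r to a half-sibling = 1/4 (half-sibs share one parent — one path of length 2: r = (1/2)^2 = 1/4).
r to an offspring = 1/2 (one parent–offspring link: r = (1/2)^1 = 1/2).
Summing one r·B term per recipient: 1·0.25·0.402 + 2·0.5·0.0738 = 0.1743.
0.1743 < 0.48: the indirect benefit is less than the cost.

No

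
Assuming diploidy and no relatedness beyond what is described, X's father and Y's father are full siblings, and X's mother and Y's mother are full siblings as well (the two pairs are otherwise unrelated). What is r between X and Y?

0.25

Independent pedigree routes through distinct common ancestors add.
X and Y are related in two ways: first cousins through their fathers (r = 1/8) and first cousins through their mothers (r = 1/8) — i.e. double first cousins.
r = 1/8 + 1/8 = 0.25.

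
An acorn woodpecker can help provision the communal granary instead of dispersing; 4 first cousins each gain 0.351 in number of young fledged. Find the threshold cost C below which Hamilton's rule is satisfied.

0.1755

r to a first cousin = 0.125 (first cousins share one grandparent pair — two paths of length 4: r = 2·(1/2)^4 = 1/8).
Hamilton's rule: n·r·B > C, so the trait is favored while C < n·r·B = 4·0.125·0.351 = 0.1755.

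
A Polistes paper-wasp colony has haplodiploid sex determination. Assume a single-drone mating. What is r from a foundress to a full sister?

Haplodiploid full sisters inherit their father's entire haploid genome identically (contributing 1/2) and on average half of their mother's contribution (1/2 · 1/2 = 1/4); r = 1/2 + 1/4 = 3/4.

0.75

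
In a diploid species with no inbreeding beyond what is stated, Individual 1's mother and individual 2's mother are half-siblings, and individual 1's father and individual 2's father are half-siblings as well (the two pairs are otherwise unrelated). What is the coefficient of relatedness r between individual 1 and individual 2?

Independent pedigree routes through distinct common ancestors add.
Individual 1 and individual 2 are related in two ways: half first cousins through their mothers (r = 1/16) and half first cousins through their fathers (r = 1/16).
r = 1/16 + 1/16 = 1/8 = 0.125.

0.125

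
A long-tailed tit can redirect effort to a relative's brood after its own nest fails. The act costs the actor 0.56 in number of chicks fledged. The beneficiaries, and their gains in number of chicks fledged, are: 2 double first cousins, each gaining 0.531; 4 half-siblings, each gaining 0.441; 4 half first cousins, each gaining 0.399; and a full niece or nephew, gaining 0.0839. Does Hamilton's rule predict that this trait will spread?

Yes

Hamilton's rule: the trait is favored when the sum of r·B over every recipient exceeds the actor's cost C.
r to a double first cousin = 1/4 (double first cousins share both grandparent pairs — four paths of length 4: r = 4·(1/2)^4 = 1/4).
r to a half-sibling = 0.25 (half-sibs share one parent — one path of length 2: r = (1/2)^2 = 1/4).
r to a half first cousin = 1/16 (half first cousins share one grandparent — one path of length 4: r = (1/2)^4 = 1/16).
r to a full niece or nephew = 1/4 (full aunt/uncle↔niece/nephew: two paths of length 3 through the shared grandparent pair: r = 2·(1/2)^3 = 1/4).
Summing one r·B term per recipient: 2·0.25·0.531 + 4·0.25·0.441 + 4·0.0625·0.399 + 1·0.25·0.0839 = 0.827225.
0.827225 > 0.56: the indirect benefit exceeds the cost.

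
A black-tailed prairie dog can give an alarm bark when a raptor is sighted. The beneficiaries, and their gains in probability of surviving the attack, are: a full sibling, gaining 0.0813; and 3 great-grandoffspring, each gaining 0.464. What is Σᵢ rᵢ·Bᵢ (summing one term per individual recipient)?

r to a full sibling = 0.5 (full sibs share both parents — two paths of length 2: r = 2·(1/2)^2 = 1/2).
r to a great-grandoffspring = 0.125 (three parent–offspring links: r = (1/2)^3 = 1/8).
Summing one r·B term per recipient: 1·0.5·0.0813 + 3·0.125·0.464 = 0.21465.

0.21465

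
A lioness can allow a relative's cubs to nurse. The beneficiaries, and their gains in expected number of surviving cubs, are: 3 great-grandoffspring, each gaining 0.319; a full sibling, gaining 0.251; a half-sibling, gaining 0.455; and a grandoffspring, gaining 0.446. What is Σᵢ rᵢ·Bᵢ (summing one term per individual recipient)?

0.470375

r to a great-grandoffspring = 1/8 (three parent–offspring links: r = (1/2)^3 = 1/8).
r to a full sibling = 1/2 (full sibs share both parents — two paths of length 2: r = 2·(1/2)^2 = 1/2).
r to a half-sibling = 1/4 (half-sibs share one parent — one path of length 2: r = (1/2)^2 = 1/4).
r to a grandoffspring = 1/4 (two parent–offspring links: r = (1/2)^2 = 1/4).
Summing one r·B term per recipient: 3·0.125·0.319 + 1·0.5·0.251 + 1·0.25·0.455 + 1·0.25·0.446 = 0.470375.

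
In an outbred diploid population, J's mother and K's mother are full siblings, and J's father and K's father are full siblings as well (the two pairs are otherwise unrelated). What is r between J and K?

0.25

Relatedness sums over independent paths through distinct common ancestors.
J and K are related in two ways: first cousins through their mothers (r = 1/8) and first cousins through their fathers (r = 1/8) — i.e. double first cousins.
r = 1/8 + 1/8 = 1/4 = 0.25.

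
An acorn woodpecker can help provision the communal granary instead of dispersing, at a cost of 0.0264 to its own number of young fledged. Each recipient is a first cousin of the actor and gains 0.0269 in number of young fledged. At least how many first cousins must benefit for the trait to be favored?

8

r to a first cousin = 0.125 (first cousins share one grandparent pair — two paths of length 4: r = 2·(1/2)^4 = 1/8).
Hamilton's rule: n·r·B > C  ⇒  n > C/(r·B) = 0.0264/(0.125·0.0269) = 7.851.
The smallest integer exceeding 7.851 is 8.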